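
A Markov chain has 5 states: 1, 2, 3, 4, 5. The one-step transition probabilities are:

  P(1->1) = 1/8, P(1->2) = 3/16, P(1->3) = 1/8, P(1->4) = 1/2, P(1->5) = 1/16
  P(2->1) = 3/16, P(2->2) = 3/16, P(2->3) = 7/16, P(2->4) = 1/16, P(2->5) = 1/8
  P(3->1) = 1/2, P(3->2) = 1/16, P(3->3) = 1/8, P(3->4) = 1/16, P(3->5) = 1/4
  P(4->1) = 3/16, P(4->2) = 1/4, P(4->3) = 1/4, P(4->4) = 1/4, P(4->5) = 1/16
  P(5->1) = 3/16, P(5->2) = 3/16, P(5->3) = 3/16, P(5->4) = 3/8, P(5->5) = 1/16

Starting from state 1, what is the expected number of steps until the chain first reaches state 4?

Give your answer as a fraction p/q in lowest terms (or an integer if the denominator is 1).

Let h_i = expected steps to first reach 4 from state i.
Boundary: h_4 = 0.
First-step equations for the other states:
  h_1 = 1 + 1/8*h_1 + 3/16*h_2 + 1/8*h_3 + 1/2*h_4 + 1/16*h_5
  h_2 = 1 + 3/16*h_1 + 3/16*h_2 + 7/16*h_3 + 1/16*h_4 + 1/8*h_5
  h_3 = 1 + 1/2*h_1 + 1/16*h_2 + 1/8*h_3 + 1/16*h_4 + 1/4*h_5
  h_5 = 1 + 3/16*h_1 + 3/16*h_2 + 3/16*h_3 + 3/8*h_4 + 1/16*h_5

Substituting h_4 = 0 and rearranging gives the linear system (I - Q) h = 1:
  [7/8, -3/16, -1/8, -1/16] . (h_1, h_2, h_3, h_5) = 1
  [-3/16, 13/16, -7/16, -1/8] . (h_1, h_2, h_3, h_5) = 1
  [-1/2, -1/16, 7/8, -1/4] . (h_1, h_2, h_3, h_5) = 1
  [-3/16, -3/16, -3/16, 15/16] . (h_1, h_2, h_3, h_5) = 1

Solving yields:
  h_1 = 6736/2253
  h_2 = 10576/2253
  h_3 = 9392/2253
  h_5 = 7744/2253

Starting state is 1, so the expected hitting time is h_1 = 6736/2253.

Answer: 6736/2253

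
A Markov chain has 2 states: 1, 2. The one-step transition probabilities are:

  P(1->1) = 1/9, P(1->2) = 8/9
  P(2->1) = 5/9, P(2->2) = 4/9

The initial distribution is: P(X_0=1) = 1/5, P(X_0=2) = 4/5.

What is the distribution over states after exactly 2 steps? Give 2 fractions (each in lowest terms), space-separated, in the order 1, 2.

Answer: 47/135 88/135

Derivation:
Propagating the distribution step by step (d_{t+1} = d_t * P):
d_0 = (1=1/5, 2=4/5)
  d_1[1] = 1/5*1/9 + 4/5*5/9 = 7/15
  d_1[2] = 1/5*8/9 + 4/5*4/9 = 8/15
d_1 = (1=7/15, 2=8/15)
  d_2[1] = 7/15*1/9 + 8/15*5/9 = 47/135
  d_2[2] = 7/15*8/9 + 8/15*4/9 = 88/135
d_2 = (1=47/135, 2=88/135)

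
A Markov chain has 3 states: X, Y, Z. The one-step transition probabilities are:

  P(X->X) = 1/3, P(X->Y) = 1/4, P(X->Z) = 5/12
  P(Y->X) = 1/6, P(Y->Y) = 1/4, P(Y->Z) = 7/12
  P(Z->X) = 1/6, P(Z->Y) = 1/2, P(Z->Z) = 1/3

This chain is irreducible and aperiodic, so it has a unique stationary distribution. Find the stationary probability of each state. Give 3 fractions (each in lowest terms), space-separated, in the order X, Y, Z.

Answer: 1/5 9/25 11/25

Derivation:
The stationary distribution satisfies pi = pi * P, i.e.:
  pi_X = 1/3*pi_X + 1/6*pi_Y + 1/6*pi_Z
  pi_Y = 1/4*pi_X + 1/4*pi_Y + 1/2*pi_Z
  pi_Z = 5/12*pi_X + 7/12*pi_Y + 1/3*pi_Z
with normalization: pi_X + pi_Y + pi_Z = 1.

Using the first 2 balance equations plus normalization, the linear system A*pi = b is:
  [-2/3, 1/6, 1/6] . pi = 0
  [1/4, -3/4, 1/2] . pi = 0
  [1, 1, 1] . pi = 1

Solving yields:
  pi_X = 1/5
  pi_Y = 9/25
  pi_Z = 11/25

Verification (pi * P):
  1/5*1/3 + 9/25*1/6 + 11/25*1/6 = 1/5 = pi_X  (ok)
  1/5*1/4 + 9/25*1/4 + 11/25*1/2 = 9/25 = pi_Y  (ok)
  1/5*5/12 + 9/25*7/12 + 11/25*1/3 = 11/25 = pi_Z  (ok)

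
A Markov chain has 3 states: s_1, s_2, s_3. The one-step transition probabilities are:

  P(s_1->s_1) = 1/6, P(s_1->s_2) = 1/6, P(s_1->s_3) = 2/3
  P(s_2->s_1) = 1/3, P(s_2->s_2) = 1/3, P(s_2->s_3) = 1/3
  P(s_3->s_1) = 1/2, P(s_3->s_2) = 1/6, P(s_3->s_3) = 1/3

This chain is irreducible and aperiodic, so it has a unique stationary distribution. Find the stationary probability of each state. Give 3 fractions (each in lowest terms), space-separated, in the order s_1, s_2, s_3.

The stationary distribution satisfies pi = pi * P, i.e.:
  pi_s_1 = 1/6*pi_s_1 + 1/3*pi_s_2 + 1/2*pi_s_3
  pi_s_2 = 1/6*pi_s_1 + 1/3*pi_s_2 + 1/6*pi_s_3
  pi_s_3 = 2/3*pi_s_1 + 1/3*pi_s_2 + 1/3*pi_s_3
with normalization: pi_s_1 + pi_s_2 + pi_s_3 = 1.

Using the first 2 balance equations plus normalization, the linear system A*pi = b is:
  [-5/6, 1/3, 1/2] . pi = 0
  [1/6, -2/3, 1/6] . pi = 0
  [1, 1, 1] . pi = 1

Solving yields:
  pi_s_1 = 7/20
  pi_s_2 = 1/5
  pi_s_3 = 9/20

Verification (pi * P):
  7/20*1/6 + 1/5*1/3 + 9/20*1/2 = 7/20 = pi_s_1  (ok)
  7/20*1/6 + 1/5*1/3 + 9/20*1/6 = 1/5 = pi_s_2  (ok)
  7/20*2/3 + 1/5*1/3 + 9/20*1/3 = 9/20 = pi_s_3  (ok)

Answer: 7/20 1/5 9/20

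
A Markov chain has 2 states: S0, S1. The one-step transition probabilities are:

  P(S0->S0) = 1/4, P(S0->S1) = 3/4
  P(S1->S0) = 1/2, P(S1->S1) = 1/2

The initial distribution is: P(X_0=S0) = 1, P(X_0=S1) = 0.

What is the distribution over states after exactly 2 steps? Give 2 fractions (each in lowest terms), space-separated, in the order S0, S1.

Propagating the distribution step by step (d_{t+1} = d_t * P):
d_0 = (S0=1, S1=0)
  d_1[S0] = 1*1/4 + 0*1/2 = 1/4
  d_1[S1] = 1*3/4 + 0*1/2 = 3/4
d_1 = (S0=1/4, S1=3/4)
  d_2[S0] = 1/4*1/4 + 3/4*1/2 = 7/16
  d_2[S1] = 1/4*3/4 + 3/4*1/2 = 9/16
d_2 = (S0=7/16, S1=9/16)

Answer: 7/16 9/16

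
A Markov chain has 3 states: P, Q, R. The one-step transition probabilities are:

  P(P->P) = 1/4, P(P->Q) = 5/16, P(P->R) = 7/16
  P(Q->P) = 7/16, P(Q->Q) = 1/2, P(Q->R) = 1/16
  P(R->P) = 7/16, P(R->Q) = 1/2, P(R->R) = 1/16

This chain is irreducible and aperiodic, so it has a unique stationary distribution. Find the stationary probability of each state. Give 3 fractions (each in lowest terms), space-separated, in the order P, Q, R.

The stationary distribution satisfies pi = pi * P, i.e.:
  pi_P = 1/4*pi_P + 7/16*pi_Q + 7/16*pi_R
  pi_Q = 5/16*pi_P + 1/2*pi_Q + 1/2*pi_R
  pi_R = 7/16*pi_P + 1/16*pi_Q + 1/16*pi_R
with normalization: pi_P + pi_Q + pi_R = 1.

Using the first 2 balance equations plus normalization, the linear system A*pi = b is:
  [-3/4, 7/16, 7/16] . pi = 0
  [5/16, -1/2, 1/2] . pi = 0
  [1, 1, 1] . pi = 1

Solving yields:
  pi_P = 7/19
  pi_Q = 131/304
  pi_R = 61/304

Verification (pi * P):
  7/19*1/4 + 131/304*7/16 + 61/304*7/16 = 7/19 = pi_P  (ok)
  7/19*5/16 + 131/304*1/2 + 61/304*1/2 = 131/304 = pi_Q  (ok)
  7/19*7/16 + 131/304*1/16 + 61/304*1/16 = 61/304 = pi_R  (ok)

Answer: 7/19 131/304 61/304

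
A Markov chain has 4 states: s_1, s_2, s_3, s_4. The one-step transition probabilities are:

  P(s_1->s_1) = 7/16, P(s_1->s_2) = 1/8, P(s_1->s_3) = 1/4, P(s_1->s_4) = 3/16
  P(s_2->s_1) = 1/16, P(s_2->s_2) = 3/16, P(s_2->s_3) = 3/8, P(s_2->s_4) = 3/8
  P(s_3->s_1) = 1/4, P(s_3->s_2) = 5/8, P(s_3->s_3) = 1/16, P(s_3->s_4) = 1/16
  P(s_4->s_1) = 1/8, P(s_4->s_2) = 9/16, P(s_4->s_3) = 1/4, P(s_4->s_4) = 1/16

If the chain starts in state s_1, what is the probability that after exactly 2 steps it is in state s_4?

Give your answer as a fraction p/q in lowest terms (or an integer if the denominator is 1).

Computing P^2 by repeated multiplication:
P^1 =
  s_1: [7/16, 1/8, 1/4, 3/16]
  s_2: [1/16, 3/16, 3/8, 3/8]
  s_3: [1/4, 5/8, 1/16, 1/16]
  s_4: [1/8, 9/16, 1/4, 1/16]
P^2 =
  s_1: [73/256, 87/256, 7/32, 5/32]
  s_2: [23/128, 125/256, 13/64, 33/256]
  s_3: [11/64, 57/256, 81/256, 37/128]
  s_4: [41/256, 5/16, 35/128, 65/256]

(P^2)[s_1 -> s_4] = 5/32

Answer: 5/32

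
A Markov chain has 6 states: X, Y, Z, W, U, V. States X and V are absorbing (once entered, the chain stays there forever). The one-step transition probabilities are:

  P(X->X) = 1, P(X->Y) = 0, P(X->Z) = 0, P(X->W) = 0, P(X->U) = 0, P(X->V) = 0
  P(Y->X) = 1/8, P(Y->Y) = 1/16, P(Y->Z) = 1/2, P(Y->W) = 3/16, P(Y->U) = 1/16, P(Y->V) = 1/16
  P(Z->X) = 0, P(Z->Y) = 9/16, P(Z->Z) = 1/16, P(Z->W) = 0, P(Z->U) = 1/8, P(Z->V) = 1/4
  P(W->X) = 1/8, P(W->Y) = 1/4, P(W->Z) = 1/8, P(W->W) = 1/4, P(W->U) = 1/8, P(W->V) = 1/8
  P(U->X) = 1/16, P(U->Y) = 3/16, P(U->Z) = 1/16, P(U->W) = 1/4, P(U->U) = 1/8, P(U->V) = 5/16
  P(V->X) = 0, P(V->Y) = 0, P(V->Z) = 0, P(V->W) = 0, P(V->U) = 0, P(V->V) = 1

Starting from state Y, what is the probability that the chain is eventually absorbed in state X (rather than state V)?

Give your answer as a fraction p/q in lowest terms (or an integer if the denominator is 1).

Let a_i = P(absorbed in X | start in state i).
Boundary conditions: a_X = 1, a_V = 0.
For each transient state i, a_i = sum_j P(i->j) * a_j:
  a_Y = 1/8*a_X + 1/16*a_Y + 1/2*a_Z + 3/16*a_W + 1/16*a_U + 1/16*a_V
  a_Z = 0*a_X + 9/16*a_Y + 1/16*a_Z + 0*a_W + 1/8*a_U + 1/4*a_V
  a_W = 1/8*a_X + 1/4*a_Y + 1/8*a_Z + 1/4*a_W + 1/8*a_U + 1/8*a_V
  a_U = 1/16*a_X + 3/16*a_Y + 1/16*a_Z + 1/4*a_W + 1/8*a_U + 5/16*a_V

Substituting a_X = 1 and a_V = 0, rearrange to (I - Q) a = r where r[i] = P(i -> X):
  [15/16, -1/2, -3/16, -1/16] . (a_Y, a_Z, a_W, a_U) = 1/8
  [-9/16, 15/16, 0, -1/8] . (a_Y, a_Z, a_W, a_U) = 0
  [-1/4, -1/8, 3/4, -1/8] . (a_Y, a_Z, a_W, a_U) = 1/8
  [-3/16, -1/16, -1/4, 7/8] . (a_Y, a_Z, a_W, a_U) = 1/16

Solving yields:
  a_Y = 3345/9238
  a_Z = 2345/9238
  a_W = 1734/4619
  a_U = 2535/9238

Starting state is Y, so the absorption probability is a_Y = 3345/9238.

Answer: 3345/9238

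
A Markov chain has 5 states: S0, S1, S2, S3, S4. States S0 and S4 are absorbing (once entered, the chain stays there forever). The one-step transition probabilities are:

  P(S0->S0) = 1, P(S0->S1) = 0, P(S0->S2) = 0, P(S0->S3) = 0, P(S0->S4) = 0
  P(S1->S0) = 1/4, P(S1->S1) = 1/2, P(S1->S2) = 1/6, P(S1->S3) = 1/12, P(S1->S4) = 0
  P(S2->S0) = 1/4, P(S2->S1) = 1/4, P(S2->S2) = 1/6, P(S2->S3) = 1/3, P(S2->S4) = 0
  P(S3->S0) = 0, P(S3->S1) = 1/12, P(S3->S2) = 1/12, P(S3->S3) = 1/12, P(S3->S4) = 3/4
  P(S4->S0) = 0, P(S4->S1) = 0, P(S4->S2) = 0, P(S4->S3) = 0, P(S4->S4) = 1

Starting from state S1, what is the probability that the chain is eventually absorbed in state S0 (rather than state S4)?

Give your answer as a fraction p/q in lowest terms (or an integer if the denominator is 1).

Let a_i = P(absorbed in S0 | start in state i).
Boundary conditions: a_S0 = 1, a_S4 = 0.
For each transient state i, a_i = sum_j P(i->j) * a_j:
  a_S1 = 1/4*a_S0 + 1/2*a_S1 + 1/6*a_S2 + 1/12*a_S3 + 0*a_S4
  a_S2 = 1/4*a_S0 + 1/4*a_S1 + 1/6*a_S2 + 1/3*a_S3 + 0*a_S4
  a_S3 = 0*a_S0 + 1/12*a_S1 + 1/12*a_S2 + 1/12*a_S3 + 3/4*a_S4

Substituting a_S0 = 1 and a_S4 = 0, rearrange to (I - Q) a = r where r[i] = P(i -> S0):
  [1/2, -1/6, -1/12] . (a_S1, a_S2, a_S3) = 1/4
  [-1/4, 5/6, -1/3] . (a_S1, a_S2, a_S3) = 1/4
  [-1/12, -1/12, 11/12] . (a_S1, a_S2, a_S3) = 0

Solving yields:
  a_S1 = 43/61
  a_S2 = 34/61
  a_S3 = 7/61

Starting state is S1, so the absorption probability is a_S1 = 43/61.

Answer: 43/61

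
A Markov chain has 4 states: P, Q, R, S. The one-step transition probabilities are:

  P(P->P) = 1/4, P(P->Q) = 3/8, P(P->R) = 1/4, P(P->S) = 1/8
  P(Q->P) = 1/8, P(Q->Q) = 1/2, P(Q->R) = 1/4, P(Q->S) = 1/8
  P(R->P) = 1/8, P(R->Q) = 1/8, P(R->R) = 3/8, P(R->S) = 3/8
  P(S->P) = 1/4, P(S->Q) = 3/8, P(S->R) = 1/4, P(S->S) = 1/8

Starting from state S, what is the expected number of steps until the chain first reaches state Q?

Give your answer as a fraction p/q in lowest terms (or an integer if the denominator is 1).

Let h_i = expected steps to first reach Q from state i.
Boundary: h_Q = 0.
First-step equations for the other states:
  h_P = 1 + 1/4*h_P + 3/8*h_Q + 1/4*h_R + 1/8*h_S
  h_R = 1 + 1/8*h_P + 1/8*h_Q + 3/8*h_R + 3/8*h_S
  h_S = 1 + 1/4*h_P + 3/8*h_Q + 1/4*h_R + 1/8*h_S

Substituting h_Q = 0 and rearranging gives the linear system (I - Q) h = 1:
  [3/4, -1/4, -1/8] . (h_P, h_R, h_S) = 1
  [-1/8, 5/8, -3/8] . (h_P, h_R, h_S) = 1
  [-1/4, -1/4, 7/8] . (h_P, h_R, h_S) = 1

Solving yields:
  h_P = 56/17
  h_R = 72/17
  h_S = 56/17

Starting state is S, so the expected hitting time is h_S = 56/17.

Answer: 56/17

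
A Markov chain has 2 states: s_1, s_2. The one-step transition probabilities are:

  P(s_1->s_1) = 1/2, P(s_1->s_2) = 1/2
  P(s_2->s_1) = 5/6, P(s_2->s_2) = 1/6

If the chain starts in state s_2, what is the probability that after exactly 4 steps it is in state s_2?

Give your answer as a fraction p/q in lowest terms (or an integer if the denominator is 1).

Answer: 31/81

Derivation:
Computing P^4 by repeated multiplication:
P^1 =
  s_1: [1/2, 1/2]
  s_2: [5/6, 1/6]
P^2 =
  s_1: [2/3, 1/3]
  s_2: [5/9, 4/9]
P^3 =
  s_1: [11/18, 7/18]
  s_2: [35/54, 19/54]
P^4 =
  s_1: [17/27, 10/27]
  s_2: [50/81, 31/81]

(P^4)[s_2 -> s_2] = 31/81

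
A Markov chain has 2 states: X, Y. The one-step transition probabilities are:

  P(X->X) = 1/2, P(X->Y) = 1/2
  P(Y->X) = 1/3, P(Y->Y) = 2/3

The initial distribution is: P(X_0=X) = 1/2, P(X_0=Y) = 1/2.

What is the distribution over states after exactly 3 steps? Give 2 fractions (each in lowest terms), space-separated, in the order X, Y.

Propagating the distribution step by step (d_{t+1} = d_t * P):
d_0 = (X=1/2, Y=1/2)
  d_1[X] = 1/2*1/2 + 1/2*1/3 = 5/12
  d_1[Y] = 1/2*1/2 + 1/2*2/3 = 7/12
d_1 = (X=5/12, Y=7/12)
  d_2[X] = 5/12*1/2 + 7/12*1/3 = 29/72
  d_2[Y] = 5/12*1/2 + 7/12*2/3 = 43/72
d_2 = (X=29/72, Y=43/72)
  d_3[X] = 29/72*1/2 + 43/72*1/3 = 173/432
  d_3[Y] = 29/72*1/2 + 43/72*2/3 = 259/432
d_3 = (X=173/432, Y=259/432)

Answer: 173/432 259/432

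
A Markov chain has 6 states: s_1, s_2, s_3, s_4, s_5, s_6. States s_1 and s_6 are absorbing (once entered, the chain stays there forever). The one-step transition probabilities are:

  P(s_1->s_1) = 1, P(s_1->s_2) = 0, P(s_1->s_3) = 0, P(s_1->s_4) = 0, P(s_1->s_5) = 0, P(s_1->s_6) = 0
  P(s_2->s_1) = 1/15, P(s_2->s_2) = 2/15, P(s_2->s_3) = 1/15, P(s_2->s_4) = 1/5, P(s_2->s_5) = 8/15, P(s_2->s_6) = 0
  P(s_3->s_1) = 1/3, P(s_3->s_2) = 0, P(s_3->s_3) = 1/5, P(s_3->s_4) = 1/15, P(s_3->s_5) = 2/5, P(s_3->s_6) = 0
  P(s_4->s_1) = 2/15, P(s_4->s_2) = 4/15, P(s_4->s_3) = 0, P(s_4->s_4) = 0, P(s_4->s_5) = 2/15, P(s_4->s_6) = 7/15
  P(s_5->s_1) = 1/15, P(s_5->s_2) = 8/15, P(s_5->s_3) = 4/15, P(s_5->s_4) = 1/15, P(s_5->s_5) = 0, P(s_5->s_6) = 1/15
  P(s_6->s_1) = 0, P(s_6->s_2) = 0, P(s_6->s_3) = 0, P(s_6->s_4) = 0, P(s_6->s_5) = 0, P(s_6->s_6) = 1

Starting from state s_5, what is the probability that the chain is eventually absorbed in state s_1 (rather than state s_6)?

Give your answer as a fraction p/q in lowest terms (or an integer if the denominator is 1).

Answer: 1123/1838

Derivation:
Let a_i = P(absorbed in s_1 | start in state i).
Boundary conditions: a_s_1 = 1, a_s_6 = 0.
For each transient state i, a_i = sum_j P(i->j) * a_j:
  a_s_2 = 1/15*a_s_1 + 2/15*a_s_2 + 1/15*a_s_3 + 1/5*a_s_4 + 8/15*a_s_5 + 0*a_s_6
  a_s_3 = 1/3*a_s_1 + 0*a_s_2 + 1/5*a_s_3 + 1/15*a_s_4 + 2/5*a_s_5 + 0*a_s_6
  a_s_4 = 2/15*a_s_1 + 4/15*a_s_2 + 0*a_s_3 + 0*a_s_4 + 2/15*a_s_5 + 7/15*a_s_6
  a_s_5 = 1/15*a_s_1 + 8/15*a_s_2 + 4/15*a_s_3 + 1/15*a_s_4 + 0*a_s_5 + 1/15*a_s_6

Substituting a_s_1 = 1 and a_s_6 = 0, rearrange to (I - Q) a = r where r[i] = P(i -> s_1):
  [13/15, -1/15, -1/5, -8/15] . (a_s_2, a_s_3, a_s_4, a_s_5) = 1/15
  [0, 4/5, -1/15, -2/5] . (a_s_2, a_s_3, a_s_4, a_s_5) = 1/3
  [-4/15, 0, 1, -2/15] . (a_s_2, a_s_3, a_s_4, a_s_5) = 2/15
  [-8/15, -4/15, -1/15, 1] . (a_s_2, a_s_3, a_s_4, a_s_5) = 1/15

Solving yields:
  a_s_2 = 8781/14704
  a_s_3 = 11077/14704
  a_s_4 = 1375/3676
  a_s_5 = 1123/1838

Starting state is s_5, so the absorption probability is a_s_5 = 1123/1838.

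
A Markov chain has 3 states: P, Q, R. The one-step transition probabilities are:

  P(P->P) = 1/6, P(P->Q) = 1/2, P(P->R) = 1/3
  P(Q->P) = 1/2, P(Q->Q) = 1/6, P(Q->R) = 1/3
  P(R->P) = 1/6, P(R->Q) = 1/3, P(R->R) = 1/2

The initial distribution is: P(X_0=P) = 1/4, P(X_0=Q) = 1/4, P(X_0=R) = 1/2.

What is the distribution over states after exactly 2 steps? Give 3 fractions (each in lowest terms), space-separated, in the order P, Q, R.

Propagating the distribution step by step (d_{t+1} = d_t * P):
d_0 = (P=1/4, Q=1/4, R=1/2)
  d_1[P] = 1/4*1/6 + 1/4*1/2 + 1/2*1/6 = 1/4
  d_1[Q] = 1/4*1/2 + 1/4*1/6 + 1/2*1/3 = 1/3
  d_1[R] = 1/4*1/3 + 1/4*1/3 + 1/2*1/2 = 5/12
d_1 = (P=1/4, Q=1/3, R=5/12)
  d_2[P] = 1/4*1/6 + 1/3*1/2 + 5/12*1/6 = 5/18
  d_2[Q] = 1/4*1/2 + 1/3*1/6 + 5/12*1/3 = 23/72
  d_2[R] = 1/4*1/3 + 1/3*1/3 + 5/12*1/2 = 29/72
d_2 = (P=5/18, Q=23/72, R=29/72)

Answer: 5/18 23/72 29/72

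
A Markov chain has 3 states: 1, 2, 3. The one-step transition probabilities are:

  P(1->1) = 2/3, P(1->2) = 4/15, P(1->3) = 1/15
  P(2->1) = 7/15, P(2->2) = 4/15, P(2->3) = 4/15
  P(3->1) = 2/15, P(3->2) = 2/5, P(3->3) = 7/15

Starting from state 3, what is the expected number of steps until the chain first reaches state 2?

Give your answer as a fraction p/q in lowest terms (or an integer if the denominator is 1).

Answer: 105/38

Derivation:
Let h_i = expected steps to first reach 2 from state i.
Boundary: h_2 = 0.
First-step equations for the other states:
  h_1 = 1 + 2/3*h_1 + 4/15*h_2 + 1/15*h_3
  h_3 = 1 + 2/15*h_1 + 2/5*h_2 + 7/15*h_3

Substituting h_2 = 0 and rearranging gives the linear system (I - Q) h = 1:
  [1/3, -1/15] . (h_1, h_3) = 1
  [-2/15, 8/15] . (h_1, h_3) = 1

Solving yields:
  h_1 = 135/38
  h_3 = 105/38

Starting state is 3, so the expected hitting time is h_3 = 105/38.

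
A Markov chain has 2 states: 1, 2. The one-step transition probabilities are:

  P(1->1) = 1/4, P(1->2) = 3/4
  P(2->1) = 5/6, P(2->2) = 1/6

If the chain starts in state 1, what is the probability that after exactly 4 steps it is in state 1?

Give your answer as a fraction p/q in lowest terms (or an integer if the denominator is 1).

Answer: 1339/2304

Derivation:
Computing P^4 by repeated multiplication:
P^1 =
  1: [1/4, 3/4]
  2: [5/6, 1/6]
P^2 =
  1: [11/16, 5/16]
  2: [25/72, 47/72]
P^3 =
  1: [83/192, 109/192]
  2: [545/864, 319/864]
P^4 =
  1: [1339/2304, 965/2304]
  2: [4825/10368, 5543/10368]

(P^4)[1 -> 1] = 1339/2304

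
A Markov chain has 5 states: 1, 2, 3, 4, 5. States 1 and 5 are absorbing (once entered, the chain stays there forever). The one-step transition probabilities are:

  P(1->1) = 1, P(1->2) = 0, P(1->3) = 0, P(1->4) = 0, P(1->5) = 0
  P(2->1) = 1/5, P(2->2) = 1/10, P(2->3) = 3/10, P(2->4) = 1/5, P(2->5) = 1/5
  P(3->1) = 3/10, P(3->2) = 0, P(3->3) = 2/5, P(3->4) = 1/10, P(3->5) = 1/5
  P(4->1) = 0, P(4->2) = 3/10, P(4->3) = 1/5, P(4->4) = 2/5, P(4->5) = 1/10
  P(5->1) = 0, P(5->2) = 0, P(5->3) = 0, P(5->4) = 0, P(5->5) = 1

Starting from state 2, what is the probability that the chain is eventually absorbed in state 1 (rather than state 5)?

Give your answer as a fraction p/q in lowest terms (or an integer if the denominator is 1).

Answer: 134/261

Derivation:
Let a_i = P(absorbed in 1 | start in state i).
Boundary conditions: a_1 = 1, a_5 = 0.
For each transient state i, a_i = sum_j P(i->j) * a_j:
  a_2 = 1/5*a_1 + 1/10*a_2 + 3/10*a_3 + 1/5*a_4 + 1/5*a_5
  a_3 = 3/10*a_1 + 0*a_2 + 2/5*a_3 + 1/10*a_4 + 1/5*a_5
  a_4 = 0*a_1 + 3/10*a_2 + 1/5*a_3 + 2/5*a_4 + 1/10*a_5

Substituting a_1 = 1 and a_5 = 0, rearrange to (I - Q) a = r where r[i] = P(i -> 1):
  [9/10, -3/10, -1/5] . (a_2, a_3, a_4) = 1/5
  [0, 3/5, -1/10] . (a_2, a_3, a_4) = 3/10
  [-3/10, -1/5, 3/5] . (a_2, a_3, a_4) = 0

Solving yields:
  a_2 = 134/261
  a_3 = 50/87
  a_4 = 13/29

Starting state is 2, so the absorption probability is a_2 = 134/261.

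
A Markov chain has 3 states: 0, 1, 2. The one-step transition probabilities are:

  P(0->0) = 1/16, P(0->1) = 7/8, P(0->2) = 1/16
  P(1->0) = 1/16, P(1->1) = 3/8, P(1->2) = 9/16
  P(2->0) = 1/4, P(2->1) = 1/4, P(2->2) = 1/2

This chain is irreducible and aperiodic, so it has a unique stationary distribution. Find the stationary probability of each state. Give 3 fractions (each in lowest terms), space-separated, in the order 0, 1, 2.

Answer: 11/74 29/74 17/37

Derivation:
The stationary distribution satisfies pi = pi * P, i.e.:
  pi_0 = 1/16*pi_0 + 1/16*pi_1 + 1/4*pi_2
  pi_1 = 7/8*pi_0 + 3/8*pi_1 + 1/4*pi_2
  pi_2 = 1/16*pi_0 + 9/16*pi_1 + 1/2*pi_2
with normalization: pi_0 + pi_1 + pi_2 = 1.

Using the first 2 balance equations plus normalization, the linear system A*pi = b is:
  [-15/16, 1/16, 1/4] . pi = 0
  [7/8, -5/8, 1/4] . pi = 0
  [1, 1, 1] . pi = 1

Solving yields:
  pi_0 = 11/74
  pi_1 = 29/74
  pi_2 = 17/37

Verification (pi * P):
  11/74*1/16 + 29/74*1/16 + 17/37*1/4 = 11/74 = pi_0  (ok)
  11/74*7/8 + 29/74*3/8 + 17/37*1/4 = 29/74 = pi_1  (ok)
  11/74*1/16 + 29/74*9/16 + 17/37*1/2 = 17/37 = pi_2  (ok)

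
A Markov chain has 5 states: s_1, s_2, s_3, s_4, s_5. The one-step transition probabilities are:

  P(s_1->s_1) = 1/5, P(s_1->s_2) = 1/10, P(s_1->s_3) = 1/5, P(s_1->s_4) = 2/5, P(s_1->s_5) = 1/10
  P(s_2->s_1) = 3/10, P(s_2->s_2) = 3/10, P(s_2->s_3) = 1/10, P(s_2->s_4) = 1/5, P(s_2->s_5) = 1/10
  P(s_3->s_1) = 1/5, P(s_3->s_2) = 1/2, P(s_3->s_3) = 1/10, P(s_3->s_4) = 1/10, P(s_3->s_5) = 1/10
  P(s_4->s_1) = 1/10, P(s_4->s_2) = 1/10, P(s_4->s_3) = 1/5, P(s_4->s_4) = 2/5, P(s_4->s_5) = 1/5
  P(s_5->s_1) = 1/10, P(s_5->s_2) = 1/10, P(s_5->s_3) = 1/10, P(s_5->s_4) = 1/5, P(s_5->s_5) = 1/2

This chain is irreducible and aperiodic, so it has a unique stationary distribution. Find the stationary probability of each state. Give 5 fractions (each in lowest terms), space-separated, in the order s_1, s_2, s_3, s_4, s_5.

The stationary distribution satisfies pi = pi * P, i.e.:
  pi_s_1 = 1/5*pi_s_1 + 3/10*pi_s_2 + 1/5*pi_s_3 + 1/10*pi_s_4 + 1/10*pi_s_5
  pi_s_2 = 1/10*pi_s_1 + 3/10*pi_s_2 + 1/2*pi_s_3 + 1/10*pi_s_4 + 1/10*pi_s_5
  pi_s_3 = 1/5*pi_s_1 + 1/10*pi_s_2 + 1/10*pi_s_3 + 1/5*pi_s_4 + 1/10*pi_s_5
  pi_s_4 = 2/5*pi_s_1 + 1/5*pi_s_2 + 1/10*pi_s_3 + 2/5*pi_s_4 + 1/5*pi_s_5
  pi_s_5 = 1/10*pi_s_1 + 1/10*pi_s_2 + 1/10*pi_s_3 + 1/5*pi_s_4 + 1/2*pi_s_5
with normalization: pi_s_1 + pi_s_2 + pi_s_3 + pi_s_4 + pi_s_5 = 1.

Using the first 4 balance equations plus normalization, the linear system A*pi = b is:
  [-4/5, 3/10, 1/5, 1/10, 1/10] . pi = 0
  [1/10, -7/10, 1/2, 1/10, 1/10] . pi = 0
  [1/5, 1/10, -9/10, 1/5, 1/10] . pi = 0
  [2/5, 1/5, 1/10, -3/5, 1/5] . pi = 0
  [1, 1, 1, 1, 1] . pi = 1

Solving yields:
  pi_s_1 = 485/2836
  pi_s_2 = 1119/5672
  pi_s_3 = 205/1418
  pi_s_4 = 779/2836
  pi_s_5 = 1205/5672

Verification (pi * P):
  485/2836*1/5 + 1119/5672*3/10 + 205/1418*1/5 + 779/2836*1/10 + 1205/5672*1/10 = 485/2836 = pi_s_1  (ok)
  485/2836*1/10 + 1119/5672*3/10 + 205/1418*1/2 + 779/2836*1/10 + 1205/5672*1/10 = 1119/5672 = pi_s_2  (ok)
  485/2836*1/5 + 1119/5672*1/10 + 205/1418*1/10 + 779/2836*1/5 + 1205/5672*1/10 = 205/1418 = pi_s_3  (ok)
  485/2836*2/5 + 1119/5672*1/5 + 205/1418*1/10 + 779/2836*2/5 + 1205/5672*1/5 = 779/2836 = pi_s_4  (ok)
  485/2836*1/10 + 1119/5672*1/10 + 205/1418*1/10 + 779/2836*1/5 + 1205/5672*1/2 = 1205/5672 = pi_s_5  (ok)

Answer: 485/2836 1119/5672 205/1418 779/2836 1205/5672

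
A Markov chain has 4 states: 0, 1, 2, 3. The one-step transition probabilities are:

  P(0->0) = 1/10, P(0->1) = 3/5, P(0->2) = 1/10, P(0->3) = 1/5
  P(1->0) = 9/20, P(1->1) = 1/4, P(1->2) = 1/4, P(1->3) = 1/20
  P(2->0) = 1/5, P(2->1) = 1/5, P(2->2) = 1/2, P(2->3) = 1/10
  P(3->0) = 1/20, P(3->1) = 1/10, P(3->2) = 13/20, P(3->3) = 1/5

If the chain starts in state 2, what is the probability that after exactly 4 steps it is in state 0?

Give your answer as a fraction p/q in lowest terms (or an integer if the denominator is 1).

Computing P^4 by repeated multiplication:
P^1 =
  0: [1/10, 3/5, 1/10, 1/5]
  1: [9/20, 1/4, 1/4, 1/20]
  2: [1/5, 1/5, 1/2, 1/10]
  3: [1/20, 1/10, 13/20, 1/5]
P^2 =
  0: [31/100, 1/4, 17/50, 1/10]
  1: [21/100, 31/80, 53/200, 11/80]
  2: [43/200, 7/25, 77/200, 3/25]
  3: [19/100, 41/200, 97/200, 3/25]
P^3 =
  0: [433/2000, 653/2000, 657/2000, 257/2000]
  1: [1021/4000, 2317/8000, 1359/4000, 923/8000]
  2: [461/2000, 36/125, 181/500, 239/2000]
  3: [857/4000, 1097/4000, 1563/4000, 483/4000]
P^4 =
  0: [2407/10000, 11603/40000, 7021/20000, 4727/40000]
  1: [9183/40000, 48807/160000, 857/2500, 19613/160000]
  2: [9241/40000, 5893/20000, 14149/40000, 603/5000]
  3: [9161/40000, 22987/80000, 7277/20000, 9583/80000]

(P^4)[2 -> 0] = 9241/40000

Answer: 9241/40000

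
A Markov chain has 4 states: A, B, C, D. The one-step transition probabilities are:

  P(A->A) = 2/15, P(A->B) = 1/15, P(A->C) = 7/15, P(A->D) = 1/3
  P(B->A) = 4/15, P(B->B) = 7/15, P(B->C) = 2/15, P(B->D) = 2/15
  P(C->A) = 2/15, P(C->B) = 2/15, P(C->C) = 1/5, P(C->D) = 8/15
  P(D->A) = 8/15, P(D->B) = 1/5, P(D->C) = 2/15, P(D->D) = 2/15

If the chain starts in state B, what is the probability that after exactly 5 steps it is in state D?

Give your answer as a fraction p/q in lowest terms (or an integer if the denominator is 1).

Computing P^5 by repeated multiplication:
P^1 =
  A: [2/15, 1/15, 7/15, 1/3]
  B: [4/15, 7/15, 2/15, 2/15]
  C: [2/15, 2/15, 1/5, 8/15]
  D: [8/15, 1/5, 2/15, 2/15]
P^2 =
  A: [62/225, 38/225, 47/225, 26/75]
  B: [56/225, 7/25, 52/225, 6/25]
  C: [82/225, 46/225, 43/225, 6/25]
  D: [16/75, 13/75, 8/25, 22/75]
P^3 =
  A: [994/3375, 656/3375, 269/1125, 34/125]
  B: [4/15, 763/3375, 782/3375, 62/225]
  C: [866/3375, 652/3375, 301/1125, 106/375]
  D: [308/1125, 221/1125, 254/1125, 38/125]
P^4 =
  A: [2714/10125, 1106/5625, 12527/50625, 4858/16875]
  B: [13856/50625, 2119/10125, 12032/50625, 4714/16875]
  C: [13778/50625, 374/1875, 11983/50625, 4922/16875]
  D: [4744/16875, 3389/16875, 1348/5625, 174/625]
P^5 =
  A: [7726/28125, 152024/759375, 181627/759375, 72374/253125]
  B: [207292/759375, 154511/759375, 60854/253125, 4778/16875]
  C: [23338/84375, 152728/759375, 182123/759375, 71494/253125]
  D: [68716/253125, 16883/84375, 61514/253125, 24082/84375]

(P^5)[B -> D] = 4778/16875

Answer: 4778/16875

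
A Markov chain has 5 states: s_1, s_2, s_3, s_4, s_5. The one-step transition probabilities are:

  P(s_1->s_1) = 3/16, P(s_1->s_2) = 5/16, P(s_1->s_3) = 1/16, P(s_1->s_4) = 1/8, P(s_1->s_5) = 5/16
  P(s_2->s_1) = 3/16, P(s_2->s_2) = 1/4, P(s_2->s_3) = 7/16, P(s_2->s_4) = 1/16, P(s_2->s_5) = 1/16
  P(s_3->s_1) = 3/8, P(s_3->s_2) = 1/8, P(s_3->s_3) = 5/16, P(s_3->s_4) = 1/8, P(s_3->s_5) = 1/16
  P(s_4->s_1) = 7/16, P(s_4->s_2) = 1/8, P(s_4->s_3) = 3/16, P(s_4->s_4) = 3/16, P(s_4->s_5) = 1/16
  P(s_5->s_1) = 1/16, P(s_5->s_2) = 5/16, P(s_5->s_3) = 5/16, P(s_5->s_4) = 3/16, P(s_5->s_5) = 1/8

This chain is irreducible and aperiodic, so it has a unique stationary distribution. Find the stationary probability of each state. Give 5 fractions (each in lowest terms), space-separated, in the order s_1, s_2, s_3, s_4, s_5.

The stationary distribution satisfies pi = pi * P, i.e.:
  pi_s_1 = 3/16*pi_s_1 + 3/16*pi_s_2 + 3/8*pi_s_3 + 7/16*pi_s_4 + 1/16*pi_s_5
  pi_s_2 = 5/16*pi_s_1 + 1/4*pi_s_2 + 1/8*pi_s_3 + 1/8*pi_s_4 + 5/16*pi_s_5
  pi_s_3 = 1/16*pi_s_1 + 7/16*pi_s_2 + 5/16*pi_s_3 + 3/16*pi_s_4 + 5/16*pi_s_5
  pi_s_4 = 1/8*pi_s_1 + 1/16*pi_s_2 + 1/8*pi_s_3 + 3/16*pi_s_4 + 3/16*pi_s_5
  pi_s_5 = 5/16*pi_s_1 + 1/16*pi_s_2 + 1/16*pi_s_3 + 1/16*pi_s_4 + 1/8*pi_s_5
with normalization: pi_s_1 + pi_s_2 + pi_s_3 + pi_s_4 + pi_s_5 = 1.

Using the first 4 balance equations plus normalization, the linear system A*pi = b is:
  [-13/16, 3/16, 3/8, 7/16, 1/16] . pi = 0
  [5/16, -3/4, 1/8, 1/8, 5/16] . pi = 0
  [1/16, 7/16, -11/16, 3/16, 5/16] . pi = 0
  [1/8, 1/16, 1/8, -13/16, 3/16] . pi = 0
  [1, 1, 1, 1, 1] . pi = 1

Solving yields:
  pi_s_1 = 8383/33308
  pi_s_2 = 15019/66616
  pi_s_3 = 4361/16654
  pi_s_4 = 8475/66616
  pi_s_5 = 1114/8327

Verification (pi * P):
  8383/33308*3/16 + 15019/66616*3/16 + 4361/16654*3/8 + 8475/66616*7/16 + 1114/8327*1/16 = 8383/33308 = pi_s_1  (ok)
  8383/33308*5/16 + 15019/66616*1/4 + 4361/16654*1/8 + 8475/66616*1/8 + 1114/8327*5/16 = 15019/66616 = pi_s_2  (ok)
  8383/33308*1/16 + 15019/66616*7/16 + 4361/16654*5/16 + 8475/66616*3/16 + 1114/8327*5/16 = 4361/16654 = pi_s_3  (ok)
  8383/33308*1/8 + 15019/66616*1/16 + 4361/16654*1/8 + 8475/66616*3/16 + 1114/8327*3/16 = 8475/66616 = pi_s_4  (ok)
  8383/33308*5/16 + 15019/66616*1/16 + 4361/16654*1/16 + 8475/66616*1/16 + 1114/8327*1/8 = 1114/8327 = pi_s_5  (ok)

Answer: 8383/33308 15019/66616 4361/16654 8475/66616 1114/8327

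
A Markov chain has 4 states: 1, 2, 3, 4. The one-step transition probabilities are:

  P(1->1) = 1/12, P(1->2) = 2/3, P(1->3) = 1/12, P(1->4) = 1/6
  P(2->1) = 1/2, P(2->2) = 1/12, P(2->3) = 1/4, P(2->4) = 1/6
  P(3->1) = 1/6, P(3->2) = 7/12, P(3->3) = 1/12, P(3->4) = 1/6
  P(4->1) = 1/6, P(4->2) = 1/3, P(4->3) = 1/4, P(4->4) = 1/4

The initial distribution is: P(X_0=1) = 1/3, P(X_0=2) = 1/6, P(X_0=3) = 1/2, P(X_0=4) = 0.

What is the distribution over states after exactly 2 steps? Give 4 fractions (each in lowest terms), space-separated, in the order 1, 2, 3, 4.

Propagating the distribution step by step (d_{t+1} = d_t * P):
d_0 = (1=1/3, 2=1/6, 3=1/2, 4=0)
  d_1[1] = 1/3*1/12 + 1/6*1/2 + 1/2*1/6 + 0*1/6 = 7/36
  d_1[2] = 1/3*2/3 + 1/6*1/12 + 1/2*7/12 + 0*1/3 = 19/36
  d_1[3] = 1/3*1/12 + 1/6*1/4 + 1/2*1/12 + 0*1/4 = 1/9
  d_1[4] = 1/3*1/6 + 1/6*1/6 + 1/2*1/6 + 0*1/4 = 1/6
d_1 = (1=7/36, 2=19/36, 3=1/9, 4=1/6)
  d_2[1] = 7/36*1/12 + 19/36*1/2 + 1/9*1/6 + 1/6*1/6 = 47/144
  d_2[2] = 7/36*2/3 + 19/36*1/12 + 1/9*7/12 + 1/6*1/3 = 127/432
  d_2[3] = 7/36*1/12 + 19/36*1/4 + 1/9*1/12 + 1/6*1/4 = 43/216
  d_2[4] = 7/36*1/6 + 19/36*1/6 + 1/9*1/6 + 1/6*1/4 = 13/72
d_2 = (1=47/144, 2=127/432, 3=43/216, 4=13/72)

Answer: 47/144 127/432 43/216 13/72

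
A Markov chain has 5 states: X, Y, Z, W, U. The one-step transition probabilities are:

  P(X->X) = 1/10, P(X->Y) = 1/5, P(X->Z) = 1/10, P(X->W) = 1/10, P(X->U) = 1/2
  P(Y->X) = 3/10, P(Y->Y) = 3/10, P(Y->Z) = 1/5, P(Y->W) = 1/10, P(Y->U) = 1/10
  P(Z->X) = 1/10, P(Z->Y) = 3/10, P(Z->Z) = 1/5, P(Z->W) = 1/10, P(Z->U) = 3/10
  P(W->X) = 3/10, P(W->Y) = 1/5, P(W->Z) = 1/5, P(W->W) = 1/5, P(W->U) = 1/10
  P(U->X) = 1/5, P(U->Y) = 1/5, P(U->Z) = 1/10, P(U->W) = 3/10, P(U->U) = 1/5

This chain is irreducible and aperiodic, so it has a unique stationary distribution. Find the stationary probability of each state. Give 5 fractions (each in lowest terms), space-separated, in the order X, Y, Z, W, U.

Answer: 19/93 401/1674 29/186 137/837 22/93

Derivation:
The stationary distribution satisfies pi = pi * P, i.e.:
  pi_X = 1/10*pi_X + 3/10*pi_Y + 1/10*pi_Z + 3/10*pi_W + 1/5*pi_U
  pi_Y = 1/5*pi_X + 3/10*pi_Y + 3/10*pi_Z + 1/5*pi_W + 1/5*pi_U
  pi_Z = 1/10*pi_X + 1/5*pi_Y + 1/5*pi_Z + 1/5*pi_W + 1/10*pi_U
  pi_W = 1/10*pi_X + 1/10*pi_Y + 1/10*pi_Z + 1/5*pi_W + 3/10*pi_U
  pi_U = 1/2*pi_X + 1/10*pi_Y + 3/10*pi_Z + 1/10*pi_W + 1/5*pi_U
with normalization: pi_X + pi_Y + pi_Z + pi_W + pi_U = 1.

Using the first 4 balance equations plus normalization, the linear system A*pi = b is:
  [-9/10, 3/10, 1/10, 3/10, 1/5] . pi = 0
  [1/5, -7/10, 3/10, 1/5, 1/5] . pi = 0
  [1/10, 1/5, -4/5, 1/5, 1/10] . pi = 0
  [1/10, 1/10, 1/10, -4/5, 3/10] . pi = 0
  [1, 1, 1, 1, 1] . pi = 1

Solving yields:
  pi_X = 19/93
  pi_Y = 401/1674
  pi_Z = 29/186
  pi_W = 137/837
  pi_U = 22/93

Verification (pi * P):
  19/93*1/10 + 401/1674*3/10 + 29/186*1/10 + 137/837*3/10 + 22/93*1/5 = 19/93 = pi_X  (ok)
  19/93*1/5 + 401/1674*3/10 + 29/186*3/10 + 137/837*1/5 + 22/93*1/5 = 401/1674 = pi_Y  (ok)
  19/93*1/10 + 401/1674*1/5 + 29/186*1/5 + 137/837*1/5 + 22/93*1/10 = 29/186 = pi_Z  (ok)
  19/93*1/10 + 401/1674*1/10 + 29/186*1/10 + 137/837*1/5 + 22/93*3/10 = 137/837 = pi_W  (ok)
  19/93*1/2 + 401/1674*1/10 + 29/186*3/10 + 137/837*1/10 + 22/93*1/5 = 22/93 = pi_U  (ok)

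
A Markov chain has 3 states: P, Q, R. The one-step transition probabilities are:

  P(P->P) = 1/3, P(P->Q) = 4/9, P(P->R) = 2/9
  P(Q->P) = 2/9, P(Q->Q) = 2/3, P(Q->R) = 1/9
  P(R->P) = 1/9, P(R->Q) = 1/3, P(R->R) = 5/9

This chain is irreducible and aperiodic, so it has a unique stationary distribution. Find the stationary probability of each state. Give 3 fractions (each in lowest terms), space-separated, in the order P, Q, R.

Answer: 9/41 22/41 10/41

Derivation:
The stationary distribution satisfies pi = pi * P, i.e.:
  pi_P = 1/3*pi_P + 2/9*pi_Q + 1/9*pi_R
  pi_Q = 4/9*pi_P + 2/3*pi_Q + 1/3*pi_R
  pi_R = 2/9*pi_P + 1/9*pi_Q + 5/9*pi_R
with normalization: pi_P + pi_Q + pi_R = 1.

Using the first 2 balance equations plus normalization, the linear system A*pi = b is:
  [-2/3, 2/9, 1/9] . pi = 0
  [4/9, -1/3, 1/3] . pi = 0
  [1, 1, 1] . pi = 1

Solving yields:
  pi_P = 9/41
  pi_Q = 22/41
  pi_R = 10/41

Verification (pi * P):
  9/41*1/3 + 22/41*2/9 + 10/41*1/9 = 9/41 = pi_P  (ok)
  9/41*4/9 + 22/41*2/3 + 10/41*1/3 = 22/41 = pi_Q  (ok)
  9/41*2/9 + 22/41*1/9 + 10/41*5/9 = 10/41 = pi_R  (ok)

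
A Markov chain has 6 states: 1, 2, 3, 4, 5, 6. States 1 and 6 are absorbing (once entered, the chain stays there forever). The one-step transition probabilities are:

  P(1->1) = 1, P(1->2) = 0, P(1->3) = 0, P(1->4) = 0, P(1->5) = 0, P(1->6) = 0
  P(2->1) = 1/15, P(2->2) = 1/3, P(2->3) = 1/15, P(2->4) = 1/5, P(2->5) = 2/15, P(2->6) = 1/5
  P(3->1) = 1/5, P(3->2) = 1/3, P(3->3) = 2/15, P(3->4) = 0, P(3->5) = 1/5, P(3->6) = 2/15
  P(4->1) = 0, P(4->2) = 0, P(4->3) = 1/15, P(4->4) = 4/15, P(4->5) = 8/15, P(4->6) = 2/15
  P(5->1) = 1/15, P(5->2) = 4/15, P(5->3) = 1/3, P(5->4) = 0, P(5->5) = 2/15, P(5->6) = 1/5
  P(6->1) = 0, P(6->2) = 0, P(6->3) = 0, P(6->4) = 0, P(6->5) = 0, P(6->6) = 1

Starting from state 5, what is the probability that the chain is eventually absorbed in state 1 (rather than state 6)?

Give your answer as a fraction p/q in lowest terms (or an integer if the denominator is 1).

Let a_i = P(absorbed in 1 | start in state i).
Boundary conditions: a_1 = 1, a_6 = 0.
For each transient state i, a_i = sum_j P(i->j) * a_j:
  a_2 = 1/15*a_1 + 1/3*a_2 + 1/15*a_3 + 1/5*a_4 + 2/15*a_5 + 1/5*a_6
  a_3 = 1/5*a_1 + 1/3*a_2 + 2/15*a_3 + 0*a_4 + 1/5*a_5 + 2/15*a_6
  a_4 = 0*a_1 + 0*a_2 + 1/15*a_3 + 4/15*a_4 + 8/15*a_5 + 2/15*a_6
  a_5 = 1/15*a_1 + 4/15*a_2 + 1/3*a_3 + 0*a_4 + 2/15*a_5 + 1/5*a_6

Substituting a_1 = 1 and a_6 = 0, rearrange to (I - Q) a = r where r[i] = P(i -> 1):
  [2/3, -1/15, -1/5, -2/15] . (a_2, a_3, a_4, a_5) = 1/15
  [-1/3, 13/15, 0, -1/5] . (a_2, a_3, a_4, a_5) = 1/5
  [0, -1/15, 11/15, -8/15] . (a_2, a_3, a_4, a_5) = 0
  [-4/15, -1/3, 0, 13/15] . (a_2, a_3, a_4, a_5) = 1/15

Solving yields:
  a_2 = 51/176
  a_3 = 147/352
  a_4 = 97/352
  a_5 = 115/352

Starting state is 5, so the absorption probability is a_5 = 115/352.

Answer: 115/352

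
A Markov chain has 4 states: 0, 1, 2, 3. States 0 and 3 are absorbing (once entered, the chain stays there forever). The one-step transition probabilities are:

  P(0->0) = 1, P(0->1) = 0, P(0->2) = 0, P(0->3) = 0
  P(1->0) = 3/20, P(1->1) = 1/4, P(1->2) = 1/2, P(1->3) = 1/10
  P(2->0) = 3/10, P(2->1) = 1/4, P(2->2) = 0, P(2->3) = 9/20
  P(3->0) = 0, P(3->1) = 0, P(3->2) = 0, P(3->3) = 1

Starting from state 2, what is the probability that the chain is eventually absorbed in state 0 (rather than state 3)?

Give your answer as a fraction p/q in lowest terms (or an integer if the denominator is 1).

Let a_i = P(absorbed in 0 | start in state i).
Boundary conditions: a_0 = 1, a_3 = 0.
For each transient state i, a_i = sum_j P(i->j) * a_j:
  a_1 = 3/20*a_0 + 1/4*a_1 + 1/2*a_2 + 1/10*a_3
  a_2 = 3/10*a_0 + 1/4*a_1 + 0*a_2 + 9/20*a_3

Substituting a_0 = 1 and a_3 = 0, rearrange to (I - Q) a = r where r[i] = P(i -> 0):
  [3/4, -1/2] . (a_1, a_2) = 3/20
  [-1/4, 1] . (a_1, a_2) = 3/10

Solving yields:
  a_1 = 12/25
  a_2 = 21/50

Starting state is 2, so the absorption probability is a_2 = 21/50.

Answer: 21/50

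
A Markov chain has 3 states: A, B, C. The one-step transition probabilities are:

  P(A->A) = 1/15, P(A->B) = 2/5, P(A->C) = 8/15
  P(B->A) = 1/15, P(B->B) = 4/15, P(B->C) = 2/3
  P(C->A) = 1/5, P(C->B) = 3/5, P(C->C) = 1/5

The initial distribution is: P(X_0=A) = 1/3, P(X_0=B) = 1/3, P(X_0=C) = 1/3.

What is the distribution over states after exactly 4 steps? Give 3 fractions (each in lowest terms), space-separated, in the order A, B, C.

Answer: 767/6075 65647/151875 22351/50625

Derivation:
Propagating the distribution step by step (d_{t+1} = d_t * P):
d_0 = (A=1/3, B=1/3, C=1/3)
  d_1[A] = 1/3*1/15 + 1/3*1/15 + 1/3*1/5 = 1/9
  d_1[B] = 1/3*2/5 + 1/3*4/15 + 1/3*3/5 = 19/45
  d_1[C] = 1/3*8/15 + 1/3*2/3 + 1/3*1/5 = 7/15
d_1 = (A=1/9, B=19/45, C=7/15)
  d_2[A] = 1/9*1/15 + 19/45*1/15 + 7/15*1/5 = 29/225
  d_2[B] = 1/9*2/5 + 19/45*4/15 + 7/15*3/5 = 59/135
  d_2[C] = 1/9*8/15 + 19/45*2/3 + 7/15*1/5 = 293/675
d_2 = (A=29/225, B=59/135, C=293/675)
  d_3[A] = 29/225*1/15 + 59/135*1/15 + 293/675*1/5 = 1261/10125
  d_3[B] = 29/225*2/5 + 59/135*4/15 + 293/675*3/5 = 4339/10125
  d_3[C] = 29/225*8/15 + 59/135*2/3 + 293/675*1/5 = 181/405
d_3 = (A=1261/10125, B=4339/10125, C=181/405)
  d_4[A] = 1261/10125*1/15 + 4339/10125*1/15 + 181/405*1/5 = 767/6075
  d_4[B] = 1261/10125*2/5 + 4339/10125*4/15 + 181/405*3/5 = 65647/151875
  d_4[C] = 1261/10125*8/15 + 4339/10125*2/3 + 181/405*1/5 = 22351/50625
d_4 = (A=767/6075, B=65647/151875, C=22351/50625)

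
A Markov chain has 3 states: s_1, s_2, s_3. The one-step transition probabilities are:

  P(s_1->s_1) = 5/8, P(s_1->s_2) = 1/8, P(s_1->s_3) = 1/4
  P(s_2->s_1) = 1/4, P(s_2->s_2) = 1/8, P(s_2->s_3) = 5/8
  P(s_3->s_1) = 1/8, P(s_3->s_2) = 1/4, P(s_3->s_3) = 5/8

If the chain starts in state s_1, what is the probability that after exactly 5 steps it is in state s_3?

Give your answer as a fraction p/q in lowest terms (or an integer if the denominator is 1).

Computing P^5 by repeated multiplication:
P^1 =
  s_1: [5/8, 1/8, 1/4]
  s_2: [1/4, 1/8, 5/8]
  s_3: [1/8, 1/4, 5/8]
P^2 =
  s_1: [29/64, 5/32, 25/64]
  s_2: [17/64, 13/64, 17/32]
  s_3: [7/32, 13/64, 37/64]
P^3 =
  s_1: [95/256, 89/512, 233/512]
  s_2: [145/512, 49/256, 269/512]
  s_3: [133/512, 101/512, 139/256]
P^4 =
  s_1: [1361/4096, 745/4096, 995/2048]
  s_2: [595/2048, 781/4096, 2125/4096]
  s_3: [1145/4096, 395/2048, 2161/4096]
P^5 =
  s_1: [10285/32768, 3043/16384, 16397/32768]
  s_2: [9637/32768, 6221/32768, 8455/16384]
  s_3: [4733/16384, 6257/32768, 17045/32768]

(P^5)[s_1 -> s_3] = 16397/32768

Answer: 16397/32768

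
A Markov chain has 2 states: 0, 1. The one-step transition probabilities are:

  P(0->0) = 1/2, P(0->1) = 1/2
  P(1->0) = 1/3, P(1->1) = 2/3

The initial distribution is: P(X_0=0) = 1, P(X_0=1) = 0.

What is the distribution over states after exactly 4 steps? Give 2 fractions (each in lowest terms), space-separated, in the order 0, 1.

Propagating the distribution step by step (d_{t+1} = d_t * P):
d_0 = (0=1, 1=0)
  d_1[0] = 1*1/2 + 0*1/3 = 1/2
  d_1[1] = 1*1/2 + 0*2/3 = 1/2
d_1 = (0=1/2, 1=1/2)
  d_2[0] = 1/2*1/2 + 1/2*1/3 = 5/12
  d_2[1] = 1/2*1/2 + 1/2*2/3 = 7/12
d_2 = (0=5/12, 1=7/12)
  d_3[0] = 5/12*1/2 + 7/12*1/3 = 29/72
  d_3[1] = 5/12*1/2 + 7/12*2/3 = 43/72
d_3 = (0=29/72, 1=43/72)
  d_4[0] = 29/72*1/2 + 43/72*1/3 = 173/432
  d_4[1] = 29/72*1/2 + 43/72*2/3 = 259/432
d_4 = (0=173/432, 1=259/432)

Answer: 173/432 259/432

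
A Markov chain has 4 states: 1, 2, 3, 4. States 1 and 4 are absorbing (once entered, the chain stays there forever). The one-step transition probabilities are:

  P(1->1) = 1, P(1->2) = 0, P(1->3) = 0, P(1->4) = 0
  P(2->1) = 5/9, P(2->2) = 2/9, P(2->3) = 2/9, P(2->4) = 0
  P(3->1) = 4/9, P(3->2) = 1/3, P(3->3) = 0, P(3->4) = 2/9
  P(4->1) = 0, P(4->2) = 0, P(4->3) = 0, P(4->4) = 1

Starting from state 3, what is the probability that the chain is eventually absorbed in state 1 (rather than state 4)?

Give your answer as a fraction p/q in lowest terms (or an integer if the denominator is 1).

Let a_i = P(absorbed in 1 | start in state i).
Boundary conditions: a_1 = 1, a_4 = 0.
For each transient state i, a_i = sum_j P(i->j) * a_j:
  a_2 = 5/9*a_1 + 2/9*a_2 + 2/9*a_3 + 0*a_4
  a_3 = 4/9*a_1 + 1/3*a_2 + 0*a_3 + 2/9*a_4

Substituting a_1 = 1 and a_4 = 0, rearrange to (I - Q) a = r where r[i] = P(i -> 1):
  [7/9, -2/9] . (a_2, a_3) = 5/9
  [-1/3, 1] . (a_2, a_3) = 4/9

Solving yields:
  a_2 = 53/57
  a_3 = 43/57

Starting state is 3, so the absorption probability is a_3 = 43/57.

Answer: 43/57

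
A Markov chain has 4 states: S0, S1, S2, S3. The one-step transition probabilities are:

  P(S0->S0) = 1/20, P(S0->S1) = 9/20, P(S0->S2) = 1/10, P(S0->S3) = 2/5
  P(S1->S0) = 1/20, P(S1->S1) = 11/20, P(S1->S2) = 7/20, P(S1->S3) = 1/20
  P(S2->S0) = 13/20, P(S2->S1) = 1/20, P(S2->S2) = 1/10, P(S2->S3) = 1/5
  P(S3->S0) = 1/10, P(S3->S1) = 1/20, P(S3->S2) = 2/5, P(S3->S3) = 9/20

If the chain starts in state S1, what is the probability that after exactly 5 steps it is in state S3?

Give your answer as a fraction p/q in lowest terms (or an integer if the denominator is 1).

Computing P^5 by repeated multiplication:
P^1 =
  S0: [1/20, 9/20, 1/10, 2/5]
  S1: [1/20, 11/20, 7/20, 1/20]
  S2: [13/20, 1/20, 1/10, 1/5]
  S3: [1/10, 1/20, 2/5, 9/20]
P^2 =
  S0: [13/100, 59/200, 133/400, 97/400]
  S1: [21/80, 69/200, 101/400, 7/50]
  S2: [3/25, 67/200, 69/400, 149/400]
  S3: [5/16, 23/200, 99/400, 13/40]
P^3 =
  S0: [2093/8000, 499/2000, 493/2000, 1939/8000]
  S1: [417/2000, 131/400, 913/4000, 943/4000]
  S2: [1377/8000, 531/2000, 591/2000, 427/1600]
  S3: [859/4000, 93/400, 181/800, 653/2000]
P^4 =
  S0: [33603/160000, 1397/5000, 18807/80000, 44079/160000]
  S1: [15899/80000, 5943/20000, 1263/5000, 20121/80000]
  S2: [38503/160000, 629/2500, 3943/16000, 41811/160000]
  S3: [8083/40000, 5043/20000, 10243/40000, 2897/10000]
P^5 =
  S0: [655447/3200000, 109483/400000, 403997/1600000, 172139/640000]
  S1: [342617/1600000, 27807/100000, 199793/800000, 82577/320000]
  S2: [674971/3200000, 108823/400000, 386073/1600000, 882299/3200000]
  S3: [21813/100000, 51381/200000, 99979/400000, 110007/400000]

(P^5)[S1 -> S3] = 82577/320000

Answer: 82577/320000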